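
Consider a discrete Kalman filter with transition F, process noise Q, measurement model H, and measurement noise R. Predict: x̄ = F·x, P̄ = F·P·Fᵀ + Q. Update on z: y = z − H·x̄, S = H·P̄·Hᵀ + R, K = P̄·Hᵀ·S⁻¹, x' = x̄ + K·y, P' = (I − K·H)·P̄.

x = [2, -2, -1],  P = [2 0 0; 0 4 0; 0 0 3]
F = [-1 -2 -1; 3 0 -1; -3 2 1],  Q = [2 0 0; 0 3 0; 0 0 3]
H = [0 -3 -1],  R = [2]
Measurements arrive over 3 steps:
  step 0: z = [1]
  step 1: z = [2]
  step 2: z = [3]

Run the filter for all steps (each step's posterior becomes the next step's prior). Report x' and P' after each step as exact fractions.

step 0: x̄ = F·x = [3, 7, -11]
step 0: P̄ = F·P·Fᵀ + Q = [23 -3 -13; -3 24 -21; -13 -21 40]
step 0: y = z − H·x̄ = [11]
step 0: S = H·P̄·Hᵀ + R = [132]
step 0: K = P̄·Hᵀ·S⁻¹ = [1/6; -17/44; 23/132]
step 0: x' = x̄ + K·y = [29/6, 11/4, -109/12]
step 0: P' = (I − K·H)·P̄ = [58/3 11/2 -101/6; 11/2 189/44 -533/44; -101/6 -533/44 4751/132]
step 1: x̄ = F·x = [-5/4, 283/12, -217/12]
step 1: P̄ = F·P·Fᵀ + Q = [633/44 -2005/44 1831/44; -2005/44 41447/132 -33497/132; 1831/44 -33497/132 28607/132]
step 1: y = z − H·x̄ = [164/3]
step 1: S = H·P̄·Hᵀ + R = [50228/33]
step 1: K = P̄·Hᵀ·S⁻¹ = [1569/25114; -22711/50228; 17971/50228]
step 1: x' = x̄ + K·y = [108759/50228, -56991/50228, 74125/50228]
step 1: P' = (I − K·H)·P̄ = [424203/50228 -129189/50228 381291/50228; -129189/50228 70613/25114 -94564/12557; 381291/50228 -94564/12557 549413/25114]
step 2: x̄ = F·x = [-34451/25114, 63038/12557, -183067/25114]
step 2: P̄ = F·P·Fᵀ + Q = [921191/50228 -917743/50228 1367729/50228; -917743/50228 2779591/50228 -2647529/50228; 1367729/50228 -2647529/50228 3381739/50228]
step 2: y = z − H·x̄ = [270503/25114]
step 2: S = H·P̄·Hᵀ + R = [3153335/12557]
step 2: K = P̄·Hᵀ·S⁻¹ = [69275/630667; -1422811/3153335; 1140212/3153335]
step 2: x' = x̄ + K·y = [-6262/33193, 53169/331930, -1126823/331930]
step 2: P' = (I − K·H)·P̄ = [38622621/2522668 -14695333/2522668 43531799/2522668; -14695333/2522668 53150993/12613340 -148070491/12613340; 43531799/2522668 -148070491/12613340 435089777/12613340]

step 0: x' = [29/6, 11/4, -109/12], P' = [58/3 11/2 -101/6; 11/2 189/44 -533/44; -101/6 -533/44 4751/132]
step 1: x' = [108759/50228, -56991/50228, 74125/50228], P' = [424203/50228 -129189/50228 381291/50228; -129189/50228 70613/25114 -94564/12557; 381291/50228 -94564/12557 549413/25114]
step 2: x' = [-6262/33193, 53169/331930, -1126823/331930], P' = [38622621/2522668 -14695333/2522668 43531799/2522668; -14695333/2522668 53150993/12613340 -148070491/12613340; 43531799/2522668 -148070491/12613340 435089777/12613340]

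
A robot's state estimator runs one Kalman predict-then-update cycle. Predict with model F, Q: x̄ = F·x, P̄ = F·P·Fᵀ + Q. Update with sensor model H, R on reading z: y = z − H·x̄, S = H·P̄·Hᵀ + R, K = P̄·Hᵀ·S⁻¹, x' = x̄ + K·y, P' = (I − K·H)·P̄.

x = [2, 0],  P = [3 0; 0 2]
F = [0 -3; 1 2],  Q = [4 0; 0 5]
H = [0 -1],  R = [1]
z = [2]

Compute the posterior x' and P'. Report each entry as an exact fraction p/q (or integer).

x' = [48/17, -30/17]
P' = [230/17 -12/17; -12/17 16/17]

x̄ = F·x = [0, 2]
P̄ = F·P·Fᵀ + Q = [22 -12; -12 16]
y = z − H·x̄ = [4]
S = H·P̄·Hᵀ + R = [17]
K = P̄·Hᵀ·S⁻¹ = [12/17; -16/17]
x' = x̄ + K·y = [48/17, -30/17]
P' = (I − K·H)·P̄ = [230/17 -12/17; -12/17 16/17]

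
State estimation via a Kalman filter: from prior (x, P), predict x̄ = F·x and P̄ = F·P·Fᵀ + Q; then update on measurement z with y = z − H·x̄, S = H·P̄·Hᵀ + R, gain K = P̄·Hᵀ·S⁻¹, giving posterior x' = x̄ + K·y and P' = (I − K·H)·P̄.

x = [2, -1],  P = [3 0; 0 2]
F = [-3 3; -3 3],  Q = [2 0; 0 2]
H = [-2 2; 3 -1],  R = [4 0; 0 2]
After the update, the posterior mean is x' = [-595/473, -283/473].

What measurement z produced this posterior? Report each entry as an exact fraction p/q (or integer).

z = [2, -3]

x̄ = F·x = [-9, -9]
P̄ = F·P·Fᵀ + Q = [47 45; 45 47]
S = H·P̄·Hᵀ + R = [20 -16; -16 202]
K = P̄·Hᵀ·S⁻¹ = [91/473 232/473; 277/473 228/473]
x' − x̄ = [3662/473, 3974/473] = K·y
y = (KᵀK)⁻¹·Kᵀ·(x' − x̄) = [2, 15]
z = y + H·x̄ = [2, 15] + [0, -18] = [2, -3]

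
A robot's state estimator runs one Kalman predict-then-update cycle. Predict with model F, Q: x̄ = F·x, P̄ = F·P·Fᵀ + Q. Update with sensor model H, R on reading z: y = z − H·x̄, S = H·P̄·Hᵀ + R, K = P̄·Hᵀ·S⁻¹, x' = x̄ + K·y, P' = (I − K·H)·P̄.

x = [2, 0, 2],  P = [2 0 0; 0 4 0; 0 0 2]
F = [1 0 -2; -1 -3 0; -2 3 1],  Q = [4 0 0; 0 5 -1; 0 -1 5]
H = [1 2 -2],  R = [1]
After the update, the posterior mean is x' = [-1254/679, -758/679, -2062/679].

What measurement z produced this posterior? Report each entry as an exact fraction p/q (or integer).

x̄ = F·x = [-2, -2, -2]
P̄ = F·P·Fᵀ + Q = [14 -2 -8; -2 43 -33; -8 -33 51]
S = H·P̄·Hᵀ + R = [679]
K = P̄·Hᵀ·S⁻¹ = [26/679; 150/679; -176/679]
x' − x̄ = [104/679, 600/679, -704/679] = K·y
y = (KᵀK)⁻¹·Kᵀ·(x' − x̄) = [4]
z = y + H·x̄ = [4] + [-2] = [2]

z = [2]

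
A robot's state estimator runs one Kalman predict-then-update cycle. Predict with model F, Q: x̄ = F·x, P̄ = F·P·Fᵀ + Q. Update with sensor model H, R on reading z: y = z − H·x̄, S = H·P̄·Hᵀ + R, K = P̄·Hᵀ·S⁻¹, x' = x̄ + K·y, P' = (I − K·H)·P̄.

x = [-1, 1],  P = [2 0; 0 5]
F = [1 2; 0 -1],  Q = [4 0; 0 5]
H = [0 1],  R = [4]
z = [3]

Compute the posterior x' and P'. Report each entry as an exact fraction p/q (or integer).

x̄ = F·x = [1, -1]
P̄ = F·P·Fᵀ + Q = [26 -10; -10 10]
y = z − H·x̄ = [4]
S = H·P̄·Hᵀ + R = [14]
K = P̄·Hᵀ·S⁻¹ = [-5/7; 5/7]
x' = x̄ + K·y = [-13/7, 13/7]
P' = (I − K·H)·P̄ = [132/7 -20/7; -20/7 20/7]

x' = [-13/7, 13/7]
P' = [132/7 -20/7; -20/7 20/7]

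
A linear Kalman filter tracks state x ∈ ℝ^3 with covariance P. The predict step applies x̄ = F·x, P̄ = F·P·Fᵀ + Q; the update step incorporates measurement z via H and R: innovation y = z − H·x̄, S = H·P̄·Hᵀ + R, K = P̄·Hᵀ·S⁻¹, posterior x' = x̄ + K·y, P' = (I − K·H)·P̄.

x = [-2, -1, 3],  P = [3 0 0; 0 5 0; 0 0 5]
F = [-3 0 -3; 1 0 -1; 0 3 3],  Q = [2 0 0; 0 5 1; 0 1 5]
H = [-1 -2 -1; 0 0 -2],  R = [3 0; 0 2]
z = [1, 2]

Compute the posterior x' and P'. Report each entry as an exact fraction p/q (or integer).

x̄ = F·x = [-3, -5, 6]
P̄ = F·P·Fᵀ + Q = [74 6 -45; 6 13 -14; -45 -14 95]
y = z − H·x̄ = [-6, 14]
S = H·P̄·Hᵀ + R = [102 44; 44 382]
K = P̄·Hᵀ·S⁻¹ = [-9811/18514 2746/9257; -2027/9257 912/9257; -11/9257 -4603/9257]
x' = x̄ + K·y = [40106/9257, -21355/9257, -8834/9257]
P' = (I − K·H)·P̄ = [473505/18514 -109645/9257 -2746/9257; -109645/9257 58319/9257 -912/9257; -2746/9257 -912/9257 4603/9257]

x' = [40106/9257, -21355/9257, -8834/9257]
P' = [473505/18514 -109645/9257 -2746/9257; -109645/9257 58319/9257 -912/9257; -2746/9257 -912/9257 4603/9257]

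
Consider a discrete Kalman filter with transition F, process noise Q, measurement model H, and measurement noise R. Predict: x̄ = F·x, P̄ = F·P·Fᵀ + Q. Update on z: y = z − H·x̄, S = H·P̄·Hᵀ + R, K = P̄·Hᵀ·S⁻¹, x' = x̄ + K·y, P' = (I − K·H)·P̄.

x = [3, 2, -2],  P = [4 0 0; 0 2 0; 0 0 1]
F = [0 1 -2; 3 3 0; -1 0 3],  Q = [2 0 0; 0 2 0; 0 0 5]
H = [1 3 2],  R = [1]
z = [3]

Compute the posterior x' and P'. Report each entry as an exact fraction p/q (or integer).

x' = [766/151, 765/151, -1299/151]
P' = [3428/453 206/151 -878/151; 206/151 956/151 -1512/151; -878/151 -1512/151 2706/151]

x̄ = F·x = [6, 15, -9]
P̄ = F·P·Fᵀ + Q = [8 6 -6; 6 56 -12; -6 -12 18]
y = z − H·x̄ = [-30]
S = H·P̄·Hᵀ + R = [453]
K = P̄·Hᵀ·S⁻¹ = [14/453; 50/151; -2/151]
x' = x̄ + K·y = [766/151, 765/151, -1299/151]
P' = (I − K·H)·P̄ = [3428/453 206/151 -878/151; 206/151 956/151 -1512/151; -878/151 -1512/151 2706/151]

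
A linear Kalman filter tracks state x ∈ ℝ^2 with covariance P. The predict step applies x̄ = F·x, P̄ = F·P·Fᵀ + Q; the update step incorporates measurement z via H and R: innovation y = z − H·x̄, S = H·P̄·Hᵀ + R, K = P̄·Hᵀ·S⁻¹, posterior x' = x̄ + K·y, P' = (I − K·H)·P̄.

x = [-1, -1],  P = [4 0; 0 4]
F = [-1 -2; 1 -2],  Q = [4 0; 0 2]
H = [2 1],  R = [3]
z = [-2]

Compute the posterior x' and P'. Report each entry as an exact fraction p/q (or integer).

x' = [-33/169, -245/169]
P' = [456/169 -732/169; -732/169 1602/169]

x̄ = F·x = [3, 1]
P̄ = F·P·Fᵀ + Q = [24 12; 12 22]
y = z − H·x̄ = [-9]
S = H·P̄·Hᵀ + R = [169]
K = P̄·Hᵀ·S⁻¹ = [60/169; 46/169]
x' = x̄ + K·y = [-33/169, -245/169]
P' = (I − K·H)·P̄ = [456/169 -732/169; -732/169 1602/169]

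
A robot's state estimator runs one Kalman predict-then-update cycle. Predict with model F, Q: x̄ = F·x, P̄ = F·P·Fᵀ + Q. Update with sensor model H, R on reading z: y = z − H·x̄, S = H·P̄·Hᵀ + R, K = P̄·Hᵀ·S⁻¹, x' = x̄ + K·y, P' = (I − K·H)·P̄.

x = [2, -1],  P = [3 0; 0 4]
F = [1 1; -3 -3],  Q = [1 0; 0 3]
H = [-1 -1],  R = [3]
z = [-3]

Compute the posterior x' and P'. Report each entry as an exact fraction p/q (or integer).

x̄ = F·x = [1, -3]
P̄ = F·P·Fᵀ + Q = [8 -21; -21 66]
y = z − H·x̄ = [-5]
S = H·P̄·Hᵀ + R = [35]
K = P̄·Hᵀ·S⁻¹ = [13/35; -9/7]
x' = x̄ + K·y = [-6/7, 24/7]
P' = (I − K·H)·P̄ = [111/35 -30/7; -30/7 57/7]

x' = [-6/7, 24/7]
P' = [111/35 -30/7; -30/7 57/7]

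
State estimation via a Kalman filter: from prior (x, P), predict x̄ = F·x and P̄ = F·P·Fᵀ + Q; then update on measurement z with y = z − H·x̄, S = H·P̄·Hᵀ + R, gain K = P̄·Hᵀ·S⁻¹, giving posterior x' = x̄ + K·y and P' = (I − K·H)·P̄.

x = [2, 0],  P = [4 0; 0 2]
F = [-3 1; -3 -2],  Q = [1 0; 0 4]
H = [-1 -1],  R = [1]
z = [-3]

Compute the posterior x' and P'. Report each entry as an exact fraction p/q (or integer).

x̄ = F·x = [-6, -6]
P̄ = F·P·Fᵀ + Q = [39 32; 32 48]
y = z − H·x̄ = [-15]
S = H·P̄·Hᵀ + R = [152]
K = P̄·Hᵀ·S⁻¹ = [-71/152; -10/19]
x' = x̄ + K·y = [153/152, 36/19]
P' = (I − K·H)·P̄ = [887/152 -102/19; -102/19 112/19]

x' = [153/152, 36/19]
P' = [887/152 -102/19; -102/19 112/19]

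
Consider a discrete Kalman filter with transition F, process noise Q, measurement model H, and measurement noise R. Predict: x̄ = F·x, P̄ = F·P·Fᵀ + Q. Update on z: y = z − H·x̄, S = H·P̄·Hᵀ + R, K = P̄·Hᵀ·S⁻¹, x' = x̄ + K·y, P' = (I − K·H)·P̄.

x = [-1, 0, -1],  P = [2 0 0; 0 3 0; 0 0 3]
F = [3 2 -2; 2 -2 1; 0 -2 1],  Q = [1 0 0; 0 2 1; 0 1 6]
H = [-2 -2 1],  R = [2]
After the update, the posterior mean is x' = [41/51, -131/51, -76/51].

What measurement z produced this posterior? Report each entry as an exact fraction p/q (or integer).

x̄ = F·x = [-1, -3, -1]
P̄ = F·P·Fᵀ + Q = [43 -6 -18; -6 25 16; -18 16 21]
S = H·P̄·Hᵀ + R = [255]
K = P̄·Hᵀ·S⁻¹ = [-92/255; -22/255; 5/51]
x' − x̄ = [92/51, 22/51, -25/51] = K·y
y = (KᵀK)⁻¹·Kᵀ·(x' − x̄) = [-5]
z = y + H·x̄ = [-5] + [7] = [2]

z = [2]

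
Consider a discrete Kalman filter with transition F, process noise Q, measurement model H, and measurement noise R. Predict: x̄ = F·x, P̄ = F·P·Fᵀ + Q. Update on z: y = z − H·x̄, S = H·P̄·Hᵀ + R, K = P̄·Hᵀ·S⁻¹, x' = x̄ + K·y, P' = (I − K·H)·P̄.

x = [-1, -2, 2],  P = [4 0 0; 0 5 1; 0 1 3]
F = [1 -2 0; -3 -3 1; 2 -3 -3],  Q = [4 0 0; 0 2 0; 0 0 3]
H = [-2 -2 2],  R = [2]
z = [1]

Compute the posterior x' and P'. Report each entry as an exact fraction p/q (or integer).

x̄ = F·x = [3, 11, -2]
P̄ = F·P·Fᵀ + Q = [28 16 44; 16 80 18; 44 18 109]
y = z − H·x̄ = [33]
S = H·P̄·Hᵀ + R = [502]
K = P̄·Hᵀ·S⁻¹ = [0; -78/251; 47/251]
x' = x̄ + K·y = [3, 187/251, 1049/251]
P' = (I − K·H)·P̄ = [28 16 44; 16 7912/251 11850/251; 44 11850/251 22941/251]

x' = [3, 187/251, 1049/251]
P' = [28 16 44; 16 7912/251 11850/251; 44 11850/251 22941/251]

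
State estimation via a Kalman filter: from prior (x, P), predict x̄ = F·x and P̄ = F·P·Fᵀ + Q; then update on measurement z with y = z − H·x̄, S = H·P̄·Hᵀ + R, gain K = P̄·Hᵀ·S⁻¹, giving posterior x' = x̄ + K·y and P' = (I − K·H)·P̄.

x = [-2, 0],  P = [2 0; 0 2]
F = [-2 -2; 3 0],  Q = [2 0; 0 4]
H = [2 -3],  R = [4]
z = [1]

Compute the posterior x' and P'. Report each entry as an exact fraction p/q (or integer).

x' = [-64/209, -129/209]
P' = [1170/209 732/209; 732/209 548/209]

x̄ = F·x = [4, -6]
P̄ = F·P·Fᵀ + Q = [18 -12; -12 22]
y = z − H·x̄ = [-25]
S = H·P̄·Hᵀ + R = [418]
K = P̄·Hᵀ·S⁻¹ = [36/209; -45/209]
x' = x̄ + K·y = [-64/209, -129/209]
P' = (I − K·H)·P̄ = [1170/209 732/209; 732/209 548/209]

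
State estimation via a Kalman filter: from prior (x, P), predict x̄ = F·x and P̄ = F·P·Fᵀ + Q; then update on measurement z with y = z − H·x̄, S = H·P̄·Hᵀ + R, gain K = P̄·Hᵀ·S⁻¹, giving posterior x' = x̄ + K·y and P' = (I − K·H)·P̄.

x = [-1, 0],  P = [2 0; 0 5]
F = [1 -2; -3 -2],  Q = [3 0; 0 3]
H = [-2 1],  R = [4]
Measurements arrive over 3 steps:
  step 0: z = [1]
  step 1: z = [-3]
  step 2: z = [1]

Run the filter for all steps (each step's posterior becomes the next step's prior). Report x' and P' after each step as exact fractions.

step 0: x' = [55/89, 215/89], P' = [929/89 1714/89; 1714/89 3480/89]
step 1: x' = [-13081/2278, -16076/1139], P' = [398591/4556 401529/2278; 401529/2278 408667/1139]
step 2: x' = [12448563/528851, 25416561/528851], P' = [179040010/528851 362390952/528851; 362390952/528851 735446276/528851]

step 0: x̄ = F·x = [-1, 3]
step 0: P̄ = F·P·Fᵀ + Q = [25 14; 14 41]
step 0: y = z − H·x̄ = [-4]
step 0: S = H·P̄·Hᵀ + R = [89]
step 0: K = P̄·Hᵀ·S⁻¹ = [-36/89; 13/89]
step 0: x' = x̄ + K·y = [55/89, 215/89]
step 0: P' = (I − K·H)·P̄ = [929/89 1714/89; 1714/89 3480/89]
step 1: x̄ = F·x = [-375/89, -595/89]
step 1: P̄ = F·P·Fᵀ + Q = [8260/89 17989/89; 17989/89 43116/89]
step 1: y = z − H·x̄ = [-422/89]
step 1: S = H·P̄·Hᵀ + R = [4556/89]
step 1: K = P̄·Hᵀ·S⁻¹ = [1469/4556; 3569/2278]
step 1: x' = x̄ + K·y = [-13081/2278, -16076/1139]
step 1: P' = (I − K·H)·P̄ = [398591/4556 401529/2278; 401529/2278 408667/1139]
step 2: x̄ = F·x = [51223/2278, 6091/134]
step 2: P̄ = F·P·Fᵀ + Q = [3738699/4556 503243/268; 503243/268 1163315/268]
step 2: y = z − H·x̄ = [1177/2278]
step 2: S = H·P̄·Hᵀ + R = [528851/4556]
step 2: K = P̄·Hᵀ·S⁻¹ = [1077733/528851; 2666093/528851]
step 2: x' = x̄ + K·y = [12448563/528851, 25416561/528851]
step 2: P' = (I − K·H)·P̄ = [179040010/528851 362390952/528851; 362390952/528851 735446276/528851]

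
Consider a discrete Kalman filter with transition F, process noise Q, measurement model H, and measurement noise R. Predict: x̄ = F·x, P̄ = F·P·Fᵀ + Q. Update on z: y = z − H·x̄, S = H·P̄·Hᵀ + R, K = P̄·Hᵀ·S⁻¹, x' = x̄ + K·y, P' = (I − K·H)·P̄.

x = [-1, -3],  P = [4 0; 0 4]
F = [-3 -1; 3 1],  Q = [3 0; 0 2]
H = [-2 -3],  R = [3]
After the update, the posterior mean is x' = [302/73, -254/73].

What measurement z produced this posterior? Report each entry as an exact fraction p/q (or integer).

z = [2]

x̄ = F·x = [6, -6]
P̄ = F·P·Fᵀ + Q = [43 -40; -40 42]
S = H·P̄·Hᵀ + R = [73]
K = P̄·Hᵀ·S⁻¹ = [34/73; -46/73]
x' − x̄ = [-136/73, 184/73] = K·y
y = (KᵀK)⁻¹·Kᵀ·(x' − x̄) = [-4]
z = y + H·x̄ = [-4] + [6] = [2]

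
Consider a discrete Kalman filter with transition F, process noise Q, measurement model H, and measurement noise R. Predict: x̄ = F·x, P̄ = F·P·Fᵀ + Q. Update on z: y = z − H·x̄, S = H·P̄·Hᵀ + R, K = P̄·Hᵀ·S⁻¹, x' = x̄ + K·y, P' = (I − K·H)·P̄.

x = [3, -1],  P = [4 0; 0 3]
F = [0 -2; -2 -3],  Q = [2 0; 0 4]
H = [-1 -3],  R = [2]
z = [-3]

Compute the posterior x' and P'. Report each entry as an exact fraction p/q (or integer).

x' = [1774/547, -51/547]
P' = [3034/547 -966/547; -966/547 428/547]

x̄ = F·x = [2, -3]
P̄ = F·P·Fᵀ + Q = [14 18; 18 47]
y = z − H·x̄ = [-10]
S = H·P̄·Hᵀ + R = [547]
K = P̄·Hᵀ·S⁻¹ = [-68/547; -159/547]
x' = x̄ + K·y = [1774/547, -51/547]
P' = (I − K·H)·P̄ = [3034/547 -966/547; -966/547 428/547]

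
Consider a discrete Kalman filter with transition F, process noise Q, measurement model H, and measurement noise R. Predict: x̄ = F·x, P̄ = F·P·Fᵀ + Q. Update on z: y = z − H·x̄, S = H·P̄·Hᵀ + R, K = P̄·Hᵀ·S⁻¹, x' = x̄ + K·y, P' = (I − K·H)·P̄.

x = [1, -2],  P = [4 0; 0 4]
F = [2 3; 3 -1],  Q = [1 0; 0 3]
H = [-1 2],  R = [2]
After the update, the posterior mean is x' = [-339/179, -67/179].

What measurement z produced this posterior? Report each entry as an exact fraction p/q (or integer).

x̄ = F·x = [-4, 5]
P̄ = F·P·Fᵀ + Q = [53 12; 12 43]
S = H·P̄·Hᵀ + R = [179]
K = P̄·Hᵀ·S⁻¹ = [-29/179; 74/179]
x' − x̄ = [377/179, -962/179] = K·y
y = (KᵀK)⁻¹·Kᵀ·(x' − x̄) = [-13]
z = y + H·x̄ = [-13] + [14] = [1]

z = [1]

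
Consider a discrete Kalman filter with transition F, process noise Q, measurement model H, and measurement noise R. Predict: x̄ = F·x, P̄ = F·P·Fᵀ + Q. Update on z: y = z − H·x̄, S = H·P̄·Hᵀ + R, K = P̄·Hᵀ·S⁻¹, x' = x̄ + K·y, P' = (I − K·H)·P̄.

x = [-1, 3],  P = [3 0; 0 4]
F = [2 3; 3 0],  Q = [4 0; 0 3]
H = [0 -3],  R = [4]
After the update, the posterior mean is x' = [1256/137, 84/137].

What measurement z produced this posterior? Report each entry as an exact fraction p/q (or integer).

x̄ = F·x = [7, -3]
P̄ = F·P·Fᵀ + Q = [52 18; 18 30]
S = H·P̄·Hᵀ + R = [274]
K = P̄·Hᵀ·S⁻¹ = [-27/137; -45/137]
x' − x̄ = [297/137, 495/137] = K·y
y = (KᵀK)⁻¹·Kᵀ·(x' − x̄) = [-11]
z = y + H·x̄ = [-11] + [9] = [-2]

z = [-2]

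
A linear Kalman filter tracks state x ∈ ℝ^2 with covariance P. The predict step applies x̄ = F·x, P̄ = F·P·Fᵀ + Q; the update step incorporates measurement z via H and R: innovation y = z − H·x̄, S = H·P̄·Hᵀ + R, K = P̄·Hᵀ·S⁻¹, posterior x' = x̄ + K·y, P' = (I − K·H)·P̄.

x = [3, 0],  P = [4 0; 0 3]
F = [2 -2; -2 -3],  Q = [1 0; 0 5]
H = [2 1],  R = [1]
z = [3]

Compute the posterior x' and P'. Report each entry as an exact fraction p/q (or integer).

x' = [858/173, -1194/173]
P' = [1417/173 -2774/173; -2774/173 5600/173]

x̄ = F·x = [6, -6]
P̄ = F·P·Fᵀ + Q = [29 2; 2 48]
y = z − H·x̄ = [-3]
S = H·P̄·Hᵀ + R = [173]
K = P̄·Hᵀ·S⁻¹ = [60/173; 52/173]
x' = x̄ + K·y = [858/173, -1194/173]
P' = (I − K·H)·P̄ = [1417/173 -2774/173; -2774/173 5600/173]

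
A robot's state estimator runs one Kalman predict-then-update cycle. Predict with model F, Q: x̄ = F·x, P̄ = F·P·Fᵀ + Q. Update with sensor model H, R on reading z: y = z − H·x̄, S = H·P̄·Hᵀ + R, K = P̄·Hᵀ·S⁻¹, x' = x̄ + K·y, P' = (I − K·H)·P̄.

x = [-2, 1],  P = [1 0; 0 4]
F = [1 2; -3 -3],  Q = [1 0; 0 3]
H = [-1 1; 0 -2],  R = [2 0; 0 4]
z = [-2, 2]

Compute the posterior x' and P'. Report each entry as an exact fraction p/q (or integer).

x̄ = F·x = [0, 3]
P̄ = F·P·Fᵀ + Q = [18 -27; -27 48]
y = z − H·x̄ = [-5, 8]
S = H·P̄·Hᵀ + R = [122 -150; -150 196]
K = P̄·Hᵀ·S⁻¹ = [-180/353 -81/706; 75/353 -231/706]
x' = x̄ + K·y = [576/353, -240/353]
P' = (I − K·H)·P̄ = [441/353 81/353; 81/353 231/353]

x' = [576/353, -240/353]
P' = [441/353 81/353; 81/353 231/353]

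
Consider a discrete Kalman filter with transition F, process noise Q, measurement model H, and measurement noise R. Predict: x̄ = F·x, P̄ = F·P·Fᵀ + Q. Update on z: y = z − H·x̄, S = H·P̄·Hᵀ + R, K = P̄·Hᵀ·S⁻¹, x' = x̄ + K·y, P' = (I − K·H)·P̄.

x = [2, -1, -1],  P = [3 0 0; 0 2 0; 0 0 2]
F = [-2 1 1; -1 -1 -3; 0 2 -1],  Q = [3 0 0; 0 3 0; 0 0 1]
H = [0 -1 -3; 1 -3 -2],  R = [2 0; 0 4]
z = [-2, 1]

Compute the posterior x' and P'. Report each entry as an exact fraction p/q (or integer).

x̄ = F·x = [-6, 2, -1]
P̄ = F·P·Fᵀ + Q = [19 -2 2; -2 26 2; 2 2 11]
y = z − H·x̄ = [-3, 11]
S = H·P̄·Hᵀ + R = [139 162; 162 329]
K = P̄·Hᵀ·S⁻¹ = [-4718/19487 3567/19487; 3080/19487 -6492/19487; -7303/19487 2056/19487]
x' = x̄ + K·y = [-4887/1499, -3206/1499, 1926/1499]
P' = (I − K·H)·P̄ = [276474/19487 109678/19487 -33414/19487; 109678/19487 59894/19487 -22018/19487; -33414/19487 -22018/19487 12208/19487]

x' = [-4887/1499, -3206/1499, 1926/1499]
P' = [276474/19487 109678/19487 -33414/19487; 109678/19487 59894/19487 -22018/19487; -33414/19487 -22018/19487 12208/19487]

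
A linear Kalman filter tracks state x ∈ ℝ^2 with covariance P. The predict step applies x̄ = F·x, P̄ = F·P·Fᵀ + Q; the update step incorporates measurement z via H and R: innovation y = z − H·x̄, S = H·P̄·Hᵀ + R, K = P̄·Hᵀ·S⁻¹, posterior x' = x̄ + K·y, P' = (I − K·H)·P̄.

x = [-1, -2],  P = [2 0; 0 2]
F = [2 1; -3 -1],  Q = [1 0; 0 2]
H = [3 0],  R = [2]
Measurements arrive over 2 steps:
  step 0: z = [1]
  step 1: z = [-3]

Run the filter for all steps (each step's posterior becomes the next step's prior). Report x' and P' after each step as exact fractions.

step 0: x' = [25/101, -41/101], P' = [22/101 -28/101; -28/101 458/101]
step 1: x' = [-4797/5017, 2722/5017], P' = [1070/5017 -900/5017; -900/5017 16230/5017]

step 0: x̄ = F·x = [-4, 5]
step 0: P̄ = F·P·Fᵀ + Q = [11 -14; -14 22]
step 0: y = z − H·x̄ = [13]
step 0: S = H·P̄·Hᵀ + R = [101]
step 0: K = P̄·Hᵀ·S⁻¹ = [33/101; -42/101]
step 0: x' = x̄ + K·y = [25/101, -41/101]
step 0: P' = (I − K·H)·P̄ = [22/101 -28/101; -28/101 458/101]
step 1: x̄ = F·x = [9/101, -34/101]
step 1: P̄ = F·P·Fᵀ + Q = [535/101 -450/101; -450/101 690/101]
step 1: y = z − H·x̄ = [-330/101]
step 1: S = H·P̄·Hᵀ + R = [5017/101]
step 1: K = P̄·Hᵀ·S⁻¹ = [1605/5017; -1350/5017]
step 1: x' = x̄ + K·y = [-4797/5017, 2722/5017]
step 1: P' = (I − K·H)·P̄ = [1070/5017 -900/5017; -900/5017 16230/5017]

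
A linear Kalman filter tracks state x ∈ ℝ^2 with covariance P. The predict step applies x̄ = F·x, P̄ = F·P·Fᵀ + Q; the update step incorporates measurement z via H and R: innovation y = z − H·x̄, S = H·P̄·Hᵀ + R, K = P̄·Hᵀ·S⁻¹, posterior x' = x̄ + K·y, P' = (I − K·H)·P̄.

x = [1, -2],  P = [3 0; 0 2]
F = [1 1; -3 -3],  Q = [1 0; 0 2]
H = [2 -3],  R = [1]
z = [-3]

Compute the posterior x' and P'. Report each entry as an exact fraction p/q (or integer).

x' = [-43/157, 129/157]
P' = [519/628 327/628; 327/628 275/628]

x̄ = F·x = [-1, 3]
P̄ = F·P·Fᵀ + Q = [6 -15; -15 47]
y = z − H·x̄ = [8]
S = H·P̄·Hᵀ + R = [628]
K = P̄·Hᵀ·S⁻¹ = [57/628; -171/628]
x' = x̄ + K·y = [-43/157, 129/157]
P' = (I − K·H)·P̄ = [519/628 327/628; 327/628 275/628]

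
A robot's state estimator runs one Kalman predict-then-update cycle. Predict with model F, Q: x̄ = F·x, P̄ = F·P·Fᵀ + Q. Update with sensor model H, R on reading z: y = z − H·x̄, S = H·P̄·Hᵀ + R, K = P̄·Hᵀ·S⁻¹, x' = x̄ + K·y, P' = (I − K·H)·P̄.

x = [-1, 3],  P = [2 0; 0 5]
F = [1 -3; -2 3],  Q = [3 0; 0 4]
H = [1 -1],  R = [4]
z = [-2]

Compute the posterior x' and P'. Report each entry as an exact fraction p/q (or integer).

x' = [-1, 15/11]
P' = [59/19 23/19; 23/19 677/209]

x̄ = F·x = [-10, 11]
P̄ = F·P·Fᵀ + Q = [50 -49; -49 57]
y = z − H·x̄ = [19]
S = H·P̄·Hᵀ + R = [209]
K = P̄·Hᵀ·S⁻¹ = [9/19; -106/209]
x' = x̄ + K·y = [-1, 15/11]
P' = (I − K·H)·P̄ = [59/19 23/19; 23/19 677/209]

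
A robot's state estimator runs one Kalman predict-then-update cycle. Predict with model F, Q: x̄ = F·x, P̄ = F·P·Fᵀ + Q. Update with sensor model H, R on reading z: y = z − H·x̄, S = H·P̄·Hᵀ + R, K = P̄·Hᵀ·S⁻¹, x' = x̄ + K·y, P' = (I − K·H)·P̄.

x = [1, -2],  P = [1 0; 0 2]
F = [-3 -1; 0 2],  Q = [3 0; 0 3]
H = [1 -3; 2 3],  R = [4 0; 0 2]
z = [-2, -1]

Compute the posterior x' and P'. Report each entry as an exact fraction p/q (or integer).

x̄ = F·x = [-1, -4]
P̄ = F·P·Fᵀ + Q = [14 -4; -4 11]
y = z − H·x̄ = [-13, 13]
S = H·P̄·Hᵀ + R = [141 -59; -59 109]
K = P̄·Hᵀ·S⁻¹ = [1889/5944 1895/5944; -1279/5944 671/5944]
x' = x̄ + K·y = [-2933/2972, 787/2972]
P' = (I − K·H)·P̄ = [1891/2972 -629/2972; -629/2972 643/2972]

x' = [-2933/2972, 787/2972]
P' = [1891/2972 -629/2972; -629/2972 643/2972]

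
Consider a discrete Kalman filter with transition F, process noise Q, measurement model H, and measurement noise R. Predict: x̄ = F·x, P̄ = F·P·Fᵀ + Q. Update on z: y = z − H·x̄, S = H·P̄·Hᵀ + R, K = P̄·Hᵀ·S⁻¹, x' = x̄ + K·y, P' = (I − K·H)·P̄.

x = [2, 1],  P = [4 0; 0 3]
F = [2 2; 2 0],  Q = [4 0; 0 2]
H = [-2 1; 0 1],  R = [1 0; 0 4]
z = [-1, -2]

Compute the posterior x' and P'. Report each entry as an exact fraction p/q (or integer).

x̄ = F·x = [6, 4]
P̄ = F·P·Fᵀ + Q = [32 16; 16 18]
y = z − H·x̄ = [7, -6]
S = H·P̄·Hᵀ + R = [83 -14; -14 22]
K = P̄·Hᵀ·S⁻¹ = [-416/815 328/815; -28/815 649/815]
x' = x̄ + K·y = [2/163, -166/163]
P' = (I − K·H)·P̄ = [864/815 1312/815; 1312/815 2596/815]

x' = [2/163, -166/163]
P' = [864/815 1312/815; 1312/815 2596/815]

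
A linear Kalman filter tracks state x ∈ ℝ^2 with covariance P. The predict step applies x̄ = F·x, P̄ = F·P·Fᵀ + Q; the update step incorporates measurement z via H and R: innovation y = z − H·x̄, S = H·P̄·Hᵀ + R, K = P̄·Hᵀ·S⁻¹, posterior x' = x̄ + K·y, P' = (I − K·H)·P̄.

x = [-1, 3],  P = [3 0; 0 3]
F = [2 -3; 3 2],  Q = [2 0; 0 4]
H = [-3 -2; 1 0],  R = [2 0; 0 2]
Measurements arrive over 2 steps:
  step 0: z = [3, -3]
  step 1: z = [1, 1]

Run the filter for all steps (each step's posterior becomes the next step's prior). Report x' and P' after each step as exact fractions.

step 0: x̄ = F·x = [-11, 3]
step 0: P̄ = F·P·Fᵀ + Q = [41 0; 0 43]
step 0: y = z − H·x̄ = [-24, 8]
step 0: S = H·P̄·Hᵀ + R = [543 -123; -123 43]
step 0: K = P̄·Hᵀ·S⁻¹ = [-41/1370 1189/1370; -1849/4110 -1763/1370]
step 0: x' = x̄ + K·y = [-2287/685, 2399/685]
step 0: P' = (I − K·H)·P̄ = [1189/685 -1763/685; -1763/685 8858/2055]
step 1: x̄ = F·x = [-11771/685, -2063/685]
step 1: P̄ = F·P·Fᵀ + Q = [53856/685 -1767/685; -1767/685 12287/2055]
step 1: y = z − H·x̄ = [-38754/685, 12456/685]
step 1: S = H·P̄·Hᵀ + R = [1443758/2055 -158034/685; -158034/685 55226/685]
step 1: K = P̄·Hᵀ·S⁻¹ = [-237051/1755016 1033137/1755016; -60064/219377 -357795/438754]
step 1: x' = x̄ + K·y = [1019807/877508, -515623/219377]
step 1: P' = (I − K·H)·P̄ = [1033137/877508 -357795/219377; -357795/219377 1193513/438754]

step 0: x' = [-2287/685, 2399/685], P' = [1189/685 -1763/685; -1763/685 8858/2055]
step 1: x' = [1019807/877508, -515623/219377], P' = [1033137/877508 -357795/219377; -357795/219377 1193513/438754]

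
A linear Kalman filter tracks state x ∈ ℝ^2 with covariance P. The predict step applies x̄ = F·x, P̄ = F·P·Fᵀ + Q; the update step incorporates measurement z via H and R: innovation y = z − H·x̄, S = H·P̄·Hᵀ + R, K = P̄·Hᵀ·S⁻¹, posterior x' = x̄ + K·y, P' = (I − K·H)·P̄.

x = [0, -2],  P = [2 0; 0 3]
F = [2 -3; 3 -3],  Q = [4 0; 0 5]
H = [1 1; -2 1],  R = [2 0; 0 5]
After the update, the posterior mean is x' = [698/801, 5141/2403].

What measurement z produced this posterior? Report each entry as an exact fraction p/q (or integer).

x̄ = F·x = [6, 6]
P̄ = F·P·Fᵀ + Q = [39 39; 39 50]
S = H·P̄·Hᵀ + R = [169 -67; -67 55]
K = P̄·Hᵀ·S⁻¹ = [559/1602 -455/1602; 3019/4806 1231/4806]
x' − x̄ = [-4108/801, -9277/2403] = K·y
y = (KᵀK)⁻¹·Kᵀ·(x' − x̄) = [-9, 7]
z = y + H·x̄ = [-9, 7] + [12, -6] = [3, 1]

z = [3, 1]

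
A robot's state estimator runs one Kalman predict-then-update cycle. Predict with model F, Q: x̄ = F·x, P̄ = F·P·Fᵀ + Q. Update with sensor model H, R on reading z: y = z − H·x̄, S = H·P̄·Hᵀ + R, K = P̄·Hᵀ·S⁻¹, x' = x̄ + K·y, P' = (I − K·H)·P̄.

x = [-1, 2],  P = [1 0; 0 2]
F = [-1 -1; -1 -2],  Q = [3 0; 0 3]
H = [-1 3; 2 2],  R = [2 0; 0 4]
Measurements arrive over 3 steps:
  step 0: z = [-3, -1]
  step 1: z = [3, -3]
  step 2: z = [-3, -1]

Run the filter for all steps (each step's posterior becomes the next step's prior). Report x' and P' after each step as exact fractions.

step 0: x̄ = F·x = [-1, -3]
step 0: P̄ = F·P·Fᵀ + Q = [6 5; 5 12]
step 0: y = z − H·x̄ = [5, 7]
step 0: S = H·P̄·Hᵀ + R = [86 80; 80 116]
step 0: K = P̄·Hᵀ·S⁻¹ = [-179/894 293/894; 73/298 37/298]
step 0: x' = x̄ + K·y = [131/447, -135/149]
step 0: P' = (I − K·H)·P̄ = [529/894 19/298; 19/298 55/298]
step 1: x̄ = F·x = [274/447, 679/447]
step 1: P̄ = F·P·Fᵀ + Q = [1745/447 515/447; 515/447 4099/894]
step 1: y = z − H·x̄ = [-422/447, -3247/447]
step 1: S = H·P̄·Hᵀ + R = [35989/894 10867/447; 10867/447 21086/447]
step 1: K = P̄·Hᵀ·S⁻¹ = [-59660/292327 93410/292327; 70527/292327 34759/292327]
step 1: x' = x̄ + K·y = [-63288/41761, 17854/41761]
step 1: P' = (I − K·H)·P̄ = [169945/292327 16875/292327; 16875/292327 52643/292327]
step 2: x̄ = F·x = [45434/41761, 27580/41761]
step 2: P̄ = F·P·Fᵀ + Q = [1133319/292327 325856/292327; 325856/292327 1324998/292327]
step 2: y = z − H·x̄ = [-162589/41761, -187789/41761]
step 2: S = H·P̄·Hᵀ + R = [11687819/292327 6986774/292327; 6986774/292327 13609424/292327]
step 2: K = P̄·Hᵀ·S⁻¹ = [-19250303/94286085 30101003/94286085; 1516246/6285739 746542/6285739]
step 2: x' = x̄ + K·y = [2811306/6285739, -5108992/6285739]
step 2: P' = (I − K·H)·P̄ = [54776656/94286085 361690/6285739; 361690/6285739 1131394/6285739]

step 0: x' = [131/447, -135/149], P' = [529/894 19/298; 19/298 55/298]
step 1: x' = [-63288/41761, 17854/41761], P' = [169945/292327 16875/292327; 16875/292327 52643/292327]
step 2: x' = [2811306/6285739, -5108992/6285739], P' = [54776656/94286085 361690/6285739; 361690/6285739 1131394/6285739]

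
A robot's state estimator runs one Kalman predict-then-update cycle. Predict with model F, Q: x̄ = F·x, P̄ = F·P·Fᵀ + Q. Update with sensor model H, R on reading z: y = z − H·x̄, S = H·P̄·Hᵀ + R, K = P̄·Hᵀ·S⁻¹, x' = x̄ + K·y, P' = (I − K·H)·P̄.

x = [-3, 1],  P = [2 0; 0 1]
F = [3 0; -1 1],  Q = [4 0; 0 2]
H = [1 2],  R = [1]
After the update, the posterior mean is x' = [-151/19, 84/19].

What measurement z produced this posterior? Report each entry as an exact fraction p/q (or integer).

z = [1]

x̄ = F·x = [-9, 4]
P̄ = F·P·Fᵀ + Q = [22 -6; -6 5]
S = H·P̄·Hᵀ + R = [19]
K = P̄·Hᵀ·S⁻¹ = [10/19; 4/19]
x' − x̄ = [20/19, 8/19] = K·y
y = (KᵀK)⁻¹·Kᵀ·(x' − x̄) = [2]
z = y + H·x̄ = [2] + [-1] = [1]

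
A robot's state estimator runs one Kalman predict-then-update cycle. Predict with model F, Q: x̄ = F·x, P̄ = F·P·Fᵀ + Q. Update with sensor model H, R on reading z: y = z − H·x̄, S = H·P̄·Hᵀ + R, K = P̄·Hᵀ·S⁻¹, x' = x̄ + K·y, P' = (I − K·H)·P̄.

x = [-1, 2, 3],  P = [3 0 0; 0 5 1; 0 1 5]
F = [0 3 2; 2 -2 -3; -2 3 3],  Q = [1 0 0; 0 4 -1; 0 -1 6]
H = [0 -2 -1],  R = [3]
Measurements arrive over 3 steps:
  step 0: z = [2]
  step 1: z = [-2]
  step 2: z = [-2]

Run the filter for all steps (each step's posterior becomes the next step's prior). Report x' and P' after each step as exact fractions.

step 0: x̄ = F·x = [12, -15, 17]
step 0: P̄ = F·P·Fᵀ + Q = [78 -73 90; -73 93 -103; 90 -103 126]
step 0: y = z − H·x̄ = [-11]
step 0: S = H·P̄·Hᵀ + R = [89]
step 0: K = P̄·Hᵀ·S⁻¹ = [56/89; -83/89; 80/89]
step 0: x' = x̄ + K·y = [452/89, -422/89, 633/89]
step 0: P' = (I − K·H)·P̄ = [3806/89 -1849/89 3530/89; -1849/89 1388/89 -2527/89; 3530/89 -2527/89 4814/89]
step 1: x̄ = F·x = [0, -151/89, -271/89]
step 1: P̄ = F·P·Fᵀ + Q = [17 -15 5; -15 6566/89 -5192/89; 5 -5192/89 5918/89]
step 1: y = z − H·x̄ = [-751/89]
step 1: S = H·P̄·Hᵀ + R = [11681/89]
step 1: K = P̄·Hᵀ·S⁻¹ = [2225/11681; -7940/11681; 4466/11681]
step 1: x' = x̄ + K·y = [-18775/11681, 47181/11681, -73253/11681]
step 1: P' = (I − K·H)·P̄ = [142952/11681 23285/11681 -53245/11681; 23285/11681 153414/11681 -283008/11681; -53245/11681 -283008/11681 552618/11681]
step 2: x̄ = F·x = [-4963/11681, 87847/11681, -40666/11681]
step 2: P̄ = F·P·Fᵀ + Q = [206783/11681 -630358/11681 524584/11681; -630358/11681 3262314/11681 -2638505/11681; 524584/11681 -2638505/11681 2261558/11681]
step 2: y = z − H·x̄ = [111666/11681]
step 2: S = H·P̄·Hᵀ + R = [4791837/11681]
step 2: K = P̄·Hᵀ·S⁻¹ = [736132/4791837; -3886123/4791837; 3015452/4791837]
step 2: x' = x̄ + K·y = [1667067/1597279, -370953/1597279, 4048130/1597279]
step 2: P' = (I − K·H)·P̄ = [38436787/4791837 -13686610/4791837 25164824/4791837; -13686610/4791837 45417769/4791837 -79177169/4791837; 25164824/4791837 -79177169/4791837 149307982/4791837]

step 0: x' = [452/89, -422/89, 633/89], P' = [3806/89 -1849/89 3530/89; -1849/89 1388/89 -2527/89; 3530/89 -2527/89 4814/89]
step 1: x' = [-18775/11681, 47181/11681, -73253/11681], P' = [142952/11681 23285/11681 -53245/11681; 23285/11681 153414/11681 -283008/11681; -53245/11681 -283008/11681 552618/11681]
step 2: x' = [1667067/1597279, -370953/1597279, 4048130/1597279], P' = [38436787/4791837 -13686610/4791837 25164824/4791837; -13686610/4791837 45417769/4791837 -79177169/4791837; 25164824/4791837 -79177169/4791837 149307982/4791837]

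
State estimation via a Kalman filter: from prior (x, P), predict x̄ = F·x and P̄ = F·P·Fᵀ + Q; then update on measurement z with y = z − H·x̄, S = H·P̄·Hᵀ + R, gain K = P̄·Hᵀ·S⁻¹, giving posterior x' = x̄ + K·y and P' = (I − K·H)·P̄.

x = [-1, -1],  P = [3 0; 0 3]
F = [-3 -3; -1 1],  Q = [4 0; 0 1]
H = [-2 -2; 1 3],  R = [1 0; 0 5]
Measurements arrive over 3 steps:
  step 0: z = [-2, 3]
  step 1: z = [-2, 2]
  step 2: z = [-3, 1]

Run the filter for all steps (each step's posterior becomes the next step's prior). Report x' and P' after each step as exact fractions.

step 0: x̄ = F·x = [6, 0]
step 0: P̄ = F·P·Fᵀ + Q = [58 0; 0 7]
step 0: y = z − H·x̄ = [10, -3]
step 0: S = H·P̄·Hᵀ + R = [261 -158; -158 126]
step 0: K = P̄·Hᵀ·S⁻¹ = [-2726/3961 -1595/3961; 777/3961 3269/7922]
step 0: x' = x̄ + K·y = [1291/3961, 5733/7922]
step 0: P' = (I − K·H)·P̄ = [6032/3961 -4669/3961; -4669/3961 8561/7922]
step 1: x̄ = F·x = [-24945/7922, 3151/7922]
step 1: P̄ = F·P·Fᵀ + Q = [49229/7922 10509/7922; 10509/7922 47223/7922]
step 1: y = z − H·x̄ = [-1748/233, 15668/3961]
step 1: S = H·P̄·Hᵀ + R = [14053/233 -13702/233; -13702/233 288450/3961]
step 1: K = P̄·Hᵀ·S⁻¹ = [-987884/1849627 -41449/142279; 135183/1849627 91857/284558]
step 1: x' = x̄ + K·y = [-1088619/3699254, 4166569/3699254]
step 1: P' = (I − K·H)·P̄ = [4176011/3699254 -3188127/3699254; -3188127/3699254 1526472/1849627]
step 2: x̄ = F·x = [-4616925/1849627, 2627594/1849627]
step 2: P̄ = F·P·Fᵀ + Q = [22471325/3699254 3369201/3699254; 3369201/3699254 17304463/3699254]
step 2: y = z − H·x̄ = [-9527543/1849627, -1416230/1849627]
step 2: S = H·P̄·Hᵀ + R = [94878007/1849627 -87861518/1849627; -87861518/1849627 108461484/1849627]
step 2: K = P̄·Hᵀ·S⁻¹ = [-92686577/173748754 -2084595/7393564; 50364171/694995016 9273077/29574256]
step 2: x' = x̄ + K·y = [40621334/86874377, 280515179/347497508]
step 2: P' = (I − K·H)·P̄ = [191984889/173748754 -291283201/347497508; -291283201/347497508 1114768633/1389990032]

step 0: x' = [1291/3961, 5733/7922], P' = [6032/3961 -4669/3961; -4669/3961 8561/7922]
step 1: x' = [-1088619/3699254, 4166569/3699254], P' = [4176011/3699254 -3188127/3699254; -3188127/3699254 1526472/1849627]
step 2: x' = [40621334/86874377, 280515179/347497508], P' = [191984889/173748754 -291283201/347497508; -291283201/347497508 1114768633/1389990032]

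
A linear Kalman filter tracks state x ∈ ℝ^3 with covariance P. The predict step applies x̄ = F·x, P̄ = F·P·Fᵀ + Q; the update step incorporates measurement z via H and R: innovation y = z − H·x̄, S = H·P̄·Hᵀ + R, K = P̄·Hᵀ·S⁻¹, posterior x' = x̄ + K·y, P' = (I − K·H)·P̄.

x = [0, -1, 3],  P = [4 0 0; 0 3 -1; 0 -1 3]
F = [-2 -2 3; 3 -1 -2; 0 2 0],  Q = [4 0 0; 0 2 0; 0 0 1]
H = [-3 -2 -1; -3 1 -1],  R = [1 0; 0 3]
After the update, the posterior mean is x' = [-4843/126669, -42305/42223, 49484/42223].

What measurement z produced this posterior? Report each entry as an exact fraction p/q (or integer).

x̄ = F·x = [11, -5, -2]
P̄ = F·P·Fᵀ + Q = [71 -37 -18; -37 49 -2; -18 -2 13]
S = H·P̄·Hᵀ + R = [289 333; 333 822]
K = P̄·Hᵀ·S⁻¹ = [-7402/42223 -26755/126669; -13872/42223 13941/42223; 8001/42223 -1238/42223]
x' − x̄ = [-1398202/126669, 168810/42223, 133930/42223] = K·y
y = (KᵀK)⁻¹·Kᵀ·(x' − x̄) = [22, 34]
z = y + H·x̄ = [22, 34] + [-21, -36] = [1, -2]

z = [1, -2]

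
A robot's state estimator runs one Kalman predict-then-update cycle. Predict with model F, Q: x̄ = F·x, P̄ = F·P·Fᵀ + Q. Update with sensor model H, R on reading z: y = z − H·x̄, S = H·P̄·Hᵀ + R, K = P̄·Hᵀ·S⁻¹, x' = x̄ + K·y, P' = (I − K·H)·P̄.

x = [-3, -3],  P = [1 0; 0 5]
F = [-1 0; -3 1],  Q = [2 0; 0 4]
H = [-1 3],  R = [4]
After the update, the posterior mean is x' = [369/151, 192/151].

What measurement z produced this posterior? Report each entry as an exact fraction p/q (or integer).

z = [1]

x̄ = F·x = [3, 6]
P̄ = F·P·Fᵀ + Q = [3 3; 3 18]
S = H·P̄·Hᵀ + R = [151]
K = P̄·Hᵀ·S⁻¹ = [6/151; 51/151]
x' − x̄ = [-84/151, -714/151] = K·y
y = (KᵀK)⁻¹·Kᵀ·(x' − x̄) = [-14]
z = y + H·x̄ = [-14] + [15] = [1]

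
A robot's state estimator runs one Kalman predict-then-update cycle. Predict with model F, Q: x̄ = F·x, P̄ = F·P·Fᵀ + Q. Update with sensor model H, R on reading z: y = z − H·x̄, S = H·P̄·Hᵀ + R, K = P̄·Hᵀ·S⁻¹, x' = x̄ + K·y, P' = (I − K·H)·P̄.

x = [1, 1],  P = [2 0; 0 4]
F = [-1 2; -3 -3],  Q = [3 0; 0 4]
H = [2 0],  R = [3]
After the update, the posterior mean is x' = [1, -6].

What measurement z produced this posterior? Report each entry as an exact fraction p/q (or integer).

z = [2]

x̄ = F·x = [1, -6]
P̄ = F·P·Fᵀ + Q = [21 -18; -18 58]
S = H·P̄·Hᵀ + R = [87]
K = P̄·Hᵀ·S⁻¹ = [14/29; -12/29]
x' − x̄ = [0, 0] = K·y
y = (KᵀK)⁻¹·Kᵀ·(x' − x̄) = [0]
z = y + H·x̄ = [0] + [2] = [2]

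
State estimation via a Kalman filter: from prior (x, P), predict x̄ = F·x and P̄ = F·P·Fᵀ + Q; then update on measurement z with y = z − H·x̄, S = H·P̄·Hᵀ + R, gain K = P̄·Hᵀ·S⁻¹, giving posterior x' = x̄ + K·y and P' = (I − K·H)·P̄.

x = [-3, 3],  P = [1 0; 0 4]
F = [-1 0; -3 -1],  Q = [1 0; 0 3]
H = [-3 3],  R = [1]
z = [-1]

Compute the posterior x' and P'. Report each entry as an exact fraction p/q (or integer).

x̄ = F·x = [3, 6]
P̄ = F·P·Fᵀ + Q = [2 3; 3 16]
y = z − H·x̄ = [-10]
S = H·P̄·Hᵀ + R = [109]
K = P̄·Hᵀ·S⁻¹ = [3/109; 39/109]
x' = x̄ + K·y = [297/109, 264/109]
P' = (I − K·H)·P̄ = [209/109 210/109; 210/109 223/109]

x' = [297/109, 264/109]
P' = [209/109 210/109; 210/109 223/109]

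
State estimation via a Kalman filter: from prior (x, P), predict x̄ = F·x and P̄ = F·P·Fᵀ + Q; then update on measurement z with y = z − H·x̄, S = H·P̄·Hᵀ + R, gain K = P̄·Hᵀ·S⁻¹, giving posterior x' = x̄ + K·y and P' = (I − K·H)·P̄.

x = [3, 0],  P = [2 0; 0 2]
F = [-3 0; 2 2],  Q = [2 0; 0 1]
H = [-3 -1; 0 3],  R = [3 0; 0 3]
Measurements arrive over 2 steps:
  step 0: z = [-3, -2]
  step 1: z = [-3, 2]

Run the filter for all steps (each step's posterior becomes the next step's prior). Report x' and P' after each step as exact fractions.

step 0: x' = [5811/5573, -3318/5573], P' = [2020/5573 -624/5573; -624/5573 1815/5573]
step 1: x' = [402681/770579, 497178/770579], P' = [266626/770579 -79566/770579; -79566/770579 229491/770579]

step 0: x̄ = F·x = [-9, 6]
step 0: P̄ = F·P·Fᵀ + Q = [20 -12; -12 17]
step 0: y = z − H·x̄ = [-24, -20]
step 0: S = H·P̄·Hᵀ + R = [128 57; 57 156]
step 0: K = P̄·Hᵀ·S⁻¹ = [-1812/5573 -624/5573; 19/5573 1815/5573]
step 0: x' = x̄ + K·y = [5811/5573, -3318/5573]
step 0: P' = (I − K·H)·P̄ = [2020/5573 -624/5573; -624/5573 1815/5573]
step 1: x̄ = F·x = [-17433/5573, 4986/5573]
step 1: P̄ = F·P·Fᵀ + Q = [29326/5573 -8376/5573; -8376/5573 15921/5573]
step 1: y = z − H·x̄ = [-64032/5573, -3812/5573]
step 1: S = H·P̄·Hᵀ + R = [246318/5573 27621/5573; 27621/5573 160008/5573]
step 1: K = P̄·Hᵀ·S⁻¹ = [-240104/770579 -79566/770579; 3069/770579 229491/770579]
step 1: x' = x̄ + K·y = [402681/770579, 497178/770579]
step 1: P' = (I − K·H)·P̄ = [266626/770579 -79566/770579; -79566/770579 229491/770579]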